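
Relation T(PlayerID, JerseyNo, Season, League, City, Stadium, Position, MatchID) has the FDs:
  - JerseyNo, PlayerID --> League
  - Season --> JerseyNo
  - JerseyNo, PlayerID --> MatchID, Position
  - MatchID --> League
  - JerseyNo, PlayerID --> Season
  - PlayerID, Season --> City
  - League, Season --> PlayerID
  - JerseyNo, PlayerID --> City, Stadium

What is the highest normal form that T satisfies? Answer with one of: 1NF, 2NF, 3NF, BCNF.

Candidate keys: {JerseyNo, PlayerID}, {League, Season}, {MatchID, Season}, {PlayerID, Season}. Prime attributes: {JerseyNo, League, MatchID, PlayerID, Season}.
Season --> JerseyNo breaks BCNF: {Season}⁺ = {JerseyNo, Season}, so {Season} is not a superkey.
Since {JerseyNo} ⊆ prime attributes and every other non-superkey FD also has a prime right side, the schema is in 3NF.

3NF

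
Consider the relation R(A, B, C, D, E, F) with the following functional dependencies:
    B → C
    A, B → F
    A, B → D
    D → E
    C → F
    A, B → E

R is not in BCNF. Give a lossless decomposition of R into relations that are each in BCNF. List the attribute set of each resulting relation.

Candidate key of the original relation: {A, B}.
In {A, B, C, D, E, F}, {B} is not a superkey ({B}⁺ restricted to this set is {B, C, F}), so split on B → C, F into {B, C, F} and {A, B, D, E}.
In {B, C, F}, {C} is not a superkey ({C}⁺ restricted to this set is {C, F}), so split on C → F into {C, F} and {B, C}.
{C, F}: every determinant is a superkey — BCNF.
{B, C}: every determinant is a superkey — BCNF.
In {A, B, D, E}, {D} is not a superkey ({D}⁺ restricted to this set is {D, E}), so split on D → E into {D, E} and {A, B, D}.
{D, E}: every determinant is a superkey — BCNF.
{A, B, D}: every determinant is a superkey — BCNF.

{A, B, D}; {B, C}; {C, F}; {D, E}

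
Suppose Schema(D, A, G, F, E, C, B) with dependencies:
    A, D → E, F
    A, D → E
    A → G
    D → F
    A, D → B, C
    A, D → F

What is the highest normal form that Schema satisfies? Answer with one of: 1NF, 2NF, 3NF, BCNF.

1NF

Candidate key: {A, D}. Prime attributes: {A, D}.
A → G: {A}⁺ = {A, G}, which is not all of the attributes, so the left side is not a superkey — BCNF is violated.
A → G has non-prime {G} on the right and a non-superkey on the left, so 3NF fails.
Since {A} ⊂ {A, D} and {A}⁺ ⊇ {G} with {G} non-prime, there is a partial dependency; 2NF fails.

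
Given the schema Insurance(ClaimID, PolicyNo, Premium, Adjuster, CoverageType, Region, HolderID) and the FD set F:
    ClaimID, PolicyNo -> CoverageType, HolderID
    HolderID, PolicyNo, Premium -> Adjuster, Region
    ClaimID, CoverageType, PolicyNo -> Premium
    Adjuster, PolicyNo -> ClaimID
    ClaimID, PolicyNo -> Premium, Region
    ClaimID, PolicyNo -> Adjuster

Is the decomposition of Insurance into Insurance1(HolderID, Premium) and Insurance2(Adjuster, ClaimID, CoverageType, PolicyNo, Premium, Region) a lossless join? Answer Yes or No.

No

Common attributes: {Premium}; their closure is {Premium}.
Neither Insurance1 nor Insurance2 is contained in that closure, so the decomposition is lossy.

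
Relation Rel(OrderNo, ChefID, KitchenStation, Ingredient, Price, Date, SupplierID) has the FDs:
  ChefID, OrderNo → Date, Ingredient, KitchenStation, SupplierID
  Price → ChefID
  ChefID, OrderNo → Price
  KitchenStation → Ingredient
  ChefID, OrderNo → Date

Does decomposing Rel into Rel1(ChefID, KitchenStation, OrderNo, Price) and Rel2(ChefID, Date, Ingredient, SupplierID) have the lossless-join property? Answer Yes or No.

The shared attributes are {ChefID} and {ChefID}⁺ = {ChefID}.
Rel1 ⊄ {ChefID} and Rel2 ⊄ {ChefID}, so the split is lossy.

No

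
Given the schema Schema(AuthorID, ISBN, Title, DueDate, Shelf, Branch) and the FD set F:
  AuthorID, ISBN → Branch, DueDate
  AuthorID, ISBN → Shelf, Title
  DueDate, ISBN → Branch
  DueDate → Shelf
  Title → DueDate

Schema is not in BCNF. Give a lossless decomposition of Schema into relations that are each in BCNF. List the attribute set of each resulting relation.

{AuthorID, ISBN, Title}; {Branch, DueDate, ISBN}; {DueDate, Shelf}; {DueDate, Title}

Candidate key of the original relation: {AuthorID, ISBN}.
{AuthorID, Branch, DueDate, ISBN, Shelf, Title}: {DueDate, ISBN} determines {Branch, DueDate, ISBN, Shelf} here but is not a superkey — split on DueDate, ISBN → Branch, Shelf, giving {Branch, DueDate, ISBN, Shelf} and {AuthorID, DueDate, ISBN, Title}.
{Branch, DueDate, ISBN, Shelf}: {DueDate} determines {DueDate, Shelf} here but is not a superkey — split on DueDate → Shelf, giving {DueDate, Shelf} and {Branch, DueDate, ISBN}.
{DueDate, Shelf} is in BCNF.
{Branch, DueDate, ISBN} is in BCNF.
{AuthorID, DueDate, ISBN, Title}: {Title} determines {DueDate, Title} here but is not a superkey — split on Title → DueDate, giving {DueDate, Title} and {AuthorID, ISBN, Title}.
{DueDate, Title} is in BCNF.
{AuthorID, ISBN, Title} is in BCNF.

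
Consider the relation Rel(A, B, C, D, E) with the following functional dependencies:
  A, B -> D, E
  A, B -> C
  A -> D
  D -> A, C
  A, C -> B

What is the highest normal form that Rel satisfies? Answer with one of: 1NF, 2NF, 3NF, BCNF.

BCNF

Candidate keys: {A}, {D}. Prime attributes: {A, D}.
The left-hand side of every FD is a superkey, so BCNF is satisfied.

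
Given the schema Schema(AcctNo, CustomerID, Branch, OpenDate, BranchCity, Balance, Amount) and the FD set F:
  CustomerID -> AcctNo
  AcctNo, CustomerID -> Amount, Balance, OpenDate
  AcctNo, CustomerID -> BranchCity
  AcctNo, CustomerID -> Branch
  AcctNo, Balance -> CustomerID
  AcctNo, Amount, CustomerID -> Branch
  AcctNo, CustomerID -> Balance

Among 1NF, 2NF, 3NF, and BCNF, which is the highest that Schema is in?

Candidate keys: {AcctNo, Balance}, {CustomerID}. Prime attributes: {AcctNo, Balance, CustomerID}.
Each dependency's left side is a superkey — BCNF holds.

BCNF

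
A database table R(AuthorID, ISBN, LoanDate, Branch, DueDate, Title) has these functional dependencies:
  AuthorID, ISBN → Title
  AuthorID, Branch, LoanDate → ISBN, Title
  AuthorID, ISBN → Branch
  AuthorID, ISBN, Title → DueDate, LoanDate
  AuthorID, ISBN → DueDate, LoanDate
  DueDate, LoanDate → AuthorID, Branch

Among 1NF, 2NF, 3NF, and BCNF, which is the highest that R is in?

BCNF

Candidate keys: {AuthorID, Branch, LoanDate}, {AuthorID, ISBN}, {DueDate, LoanDate}. Prime attributes: {AuthorID, Branch, DueDate, ISBN, LoanDate}.
The left-hand side of every FD is a superkey, so BCNF is satisfied.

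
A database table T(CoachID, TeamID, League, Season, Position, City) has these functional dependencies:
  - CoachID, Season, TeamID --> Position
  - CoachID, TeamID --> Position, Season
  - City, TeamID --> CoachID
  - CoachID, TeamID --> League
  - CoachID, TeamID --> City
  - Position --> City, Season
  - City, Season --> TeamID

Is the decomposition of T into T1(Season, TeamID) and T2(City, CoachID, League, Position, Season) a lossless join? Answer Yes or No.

No

T1 ∩ T2 = {Season}; its closure under F is {Season}.
The closure covers neither T1 nor T2 entirely; the join is not lossless.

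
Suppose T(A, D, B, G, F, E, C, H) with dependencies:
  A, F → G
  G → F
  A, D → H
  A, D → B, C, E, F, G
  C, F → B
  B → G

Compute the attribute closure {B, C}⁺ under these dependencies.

{B, C, F, G}

Start with {B, C}.
B → G applies; add {G} → now {B, C, G}.
G → F applies; add {F} → now {B, C, F, G}.
No further FD applies.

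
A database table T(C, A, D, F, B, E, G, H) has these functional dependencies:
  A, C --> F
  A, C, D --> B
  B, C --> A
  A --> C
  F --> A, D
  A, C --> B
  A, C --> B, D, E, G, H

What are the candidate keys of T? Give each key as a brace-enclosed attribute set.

{A}, {B, C}, {F}

Closure of {A} is {A, B, C, D, E, F, G, H}, the whole schema; {A} is a candidate key.
Closure of {F} is {A, B, C, D, E, F, G, H}, the whole schema; {F} is a candidate key.
Closure of {B, C} is {A, B, C, D, E, F, G, H}, the whole schema; {B, C} is a candidate key.
Any other superkey properly contains one of these, so there are no further candidate keys.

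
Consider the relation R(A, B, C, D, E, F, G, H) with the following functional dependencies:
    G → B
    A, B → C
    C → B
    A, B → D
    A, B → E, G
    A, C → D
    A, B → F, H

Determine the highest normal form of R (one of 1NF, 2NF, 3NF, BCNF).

Candidate keys: {A, B}, {A, C}, {A, G}. Prime attributes: {A, B, C, G}.
For G → B we have {G}⁺ = {B, G}; {G} is not a superkey, so BCNF fails.
Its right-hand attributes {B} are all prime, as are those of every other non-superkey FD — the relation is in 3NF.

3NF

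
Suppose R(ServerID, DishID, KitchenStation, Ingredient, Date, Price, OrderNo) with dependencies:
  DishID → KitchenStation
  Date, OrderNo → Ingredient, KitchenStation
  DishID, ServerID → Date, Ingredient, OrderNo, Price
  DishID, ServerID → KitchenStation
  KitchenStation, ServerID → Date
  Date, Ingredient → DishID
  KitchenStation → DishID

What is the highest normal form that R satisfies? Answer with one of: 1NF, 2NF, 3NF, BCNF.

3NF

Candidate keys: {Date, Ingredient, ServerID}, {Date, OrderNo, ServerID}, {DishID, ServerID}, {KitchenStation, ServerID}. Prime attributes: {Date, DishID, Ingredient, KitchenStation, OrderNo, ServerID}.
DishID → KitchenStation: {DishID}⁺ = {DishID, KitchenStation}, which is not all of the attributes, so the left side is not a superkey — BCNF is violated.
Its right-hand attributes {KitchenStation} are all prime, as are those of every other non-superkey FD — the relation is in 3NF.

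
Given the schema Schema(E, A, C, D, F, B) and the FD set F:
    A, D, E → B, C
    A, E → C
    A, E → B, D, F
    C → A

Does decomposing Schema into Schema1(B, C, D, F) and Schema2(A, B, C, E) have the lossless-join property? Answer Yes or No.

Common attributes: {B, C}; their closure is {A, B, C}.
Schema1 ⊄ {A, B, C} and Schema2 ⊄ {A, B, C}, so the split is lossy.

No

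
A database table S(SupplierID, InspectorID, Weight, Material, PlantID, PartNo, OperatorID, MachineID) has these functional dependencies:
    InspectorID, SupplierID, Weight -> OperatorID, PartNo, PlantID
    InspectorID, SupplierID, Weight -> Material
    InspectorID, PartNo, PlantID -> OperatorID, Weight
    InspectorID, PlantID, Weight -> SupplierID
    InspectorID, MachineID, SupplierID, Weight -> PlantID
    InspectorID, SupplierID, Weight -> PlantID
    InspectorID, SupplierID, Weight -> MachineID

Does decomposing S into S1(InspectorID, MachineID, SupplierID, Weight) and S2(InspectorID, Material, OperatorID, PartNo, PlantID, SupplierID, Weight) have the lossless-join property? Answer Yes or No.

S1 ∩ S2 = {InspectorID, SupplierID, Weight}; its closure under F is {InspectorID, MachineID, Material, OperatorID, PartNo, PlantID, SupplierID, Weight}.
Since S1 ⊆ {InspectorID, MachineID, Material, OperatorID, PartNo, PlantID, SupplierID, Weight}, the intersection is a superkey of S1; the decomposition is lossless.

Yes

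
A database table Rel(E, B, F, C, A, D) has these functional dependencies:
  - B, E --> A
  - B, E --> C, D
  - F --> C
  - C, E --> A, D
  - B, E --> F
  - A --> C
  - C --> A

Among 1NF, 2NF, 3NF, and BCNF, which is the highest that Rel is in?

Candidate key: {B, E}. Prime attributes: {B, E}.
For F --> C we have {F}⁺ = {A, C, F}; {F} is not a superkey, so BCNF fails.
F --> C has non-prime {C} on the right and a non-superkey on the left, so 3NF fails.
Checking every proper subset of each key, none determines a non-prime attribute — 2NF is satisfied.

2NF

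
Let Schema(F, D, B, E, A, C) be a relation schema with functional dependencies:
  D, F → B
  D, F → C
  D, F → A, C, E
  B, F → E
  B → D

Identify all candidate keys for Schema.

{B, F}, {D, F}

{F} never appears on the right of any FD, so every key must include it.
{B, F}⁺ = {A, B, C, D, E, F}, which is every attribute, so {B, F} is a candidate key.
{D, F}⁺ = {A, B, C, D, E, F}, which is every attribute, so {D, F} is a candidate key.
Any other superkey properly contains one of these, so there are no further candidate keys.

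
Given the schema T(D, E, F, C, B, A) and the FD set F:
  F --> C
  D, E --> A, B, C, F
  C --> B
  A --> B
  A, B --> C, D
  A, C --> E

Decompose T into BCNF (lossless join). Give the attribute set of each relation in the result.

Candidate keys of the original relation: {A}, {D, E}.
In {A, B, C, D, E, F}, {F} is not a superkey ({F}⁺ restricted to this set is {B, C, F}), so split on F --> B, C into {B, C, F} and {A, D, E, F}.
In {B, C, F}, {C} is not a superkey ({C}⁺ restricted to this set is {B, C}), so split on C --> B into {B, C} and {C, F}.
{B, C}: every determinant is a superkey — BCNF.
{C, F}: every determinant is a superkey — BCNF.
{A, D, E, F}: every determinant is a superkey — BCNF.

{A, D, E, F}; {B, C}; {C, F}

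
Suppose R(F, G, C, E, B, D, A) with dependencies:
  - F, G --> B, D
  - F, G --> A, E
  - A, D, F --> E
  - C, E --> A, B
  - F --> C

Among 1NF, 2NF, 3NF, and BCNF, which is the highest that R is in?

Candidate key: {F, G}. Prime attributes: {F, G}.
A, D, F --> E breaks BCNF: {A, D, F}⁺ = {A, B, C, D, E, F}, so {A, D, F} is not a superkey.
Because {E} is non-prime and the left side of A, D, F --> E is not a superkey, the relation is not in 3NF.
{F} is a proper subset of the key {F, G}, and {F}⁺ contains the non-prime attribute {C} — a partial dependency, so 2NF is violated.

1NF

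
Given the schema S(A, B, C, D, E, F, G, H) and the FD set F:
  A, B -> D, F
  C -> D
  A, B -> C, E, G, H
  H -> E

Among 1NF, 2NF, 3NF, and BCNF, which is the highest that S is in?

2NF

Candidate key: {A, B}. Prime attributes: {A, B}.
C -> D breaks BCNF: {C}⁺ = {C, D}, so {C} is not a superkey.
C -> D has non-prime {D} on the right and a non-superkey on the left, so 3NF fails.
No proper subset of a key has a non-prime attribute in its closure, so there is no partial dependency; 2NF holds.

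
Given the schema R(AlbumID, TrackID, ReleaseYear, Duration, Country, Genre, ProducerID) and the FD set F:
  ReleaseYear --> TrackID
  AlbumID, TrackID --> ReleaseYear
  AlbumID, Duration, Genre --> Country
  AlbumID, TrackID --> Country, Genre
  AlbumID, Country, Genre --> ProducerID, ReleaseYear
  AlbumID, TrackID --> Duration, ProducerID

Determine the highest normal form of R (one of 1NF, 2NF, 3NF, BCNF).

3NF

Candidate keys: {AlbumID, Country, Genre}, {AlbumID, Duration, Genre}, {AlbumID, ReleaseYear}, {AlbumID, TrackID}. Prime attributes: {AlbumID, Country, Duration, Genre, ReleaseYear, TrackID}.
ReleaseYear --> TrackID breaks BCNF: {ReleaseYear}⁺ = {ReleaseYear, TrackID}, so {ReleaseYear} is not a superkey.
Since {TrackID} ⊆ prime attributes and every other non-superkey FD also has a prime right side, the schema is in 3NF.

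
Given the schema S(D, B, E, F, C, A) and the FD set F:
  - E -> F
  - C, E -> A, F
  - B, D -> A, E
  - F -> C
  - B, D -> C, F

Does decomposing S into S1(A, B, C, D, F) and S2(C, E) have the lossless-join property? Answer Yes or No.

The shared attributes are {C} and {C}⁺ = {C}.
The closure covers neither S1 nor S2 entirely; the join is not lossless.

No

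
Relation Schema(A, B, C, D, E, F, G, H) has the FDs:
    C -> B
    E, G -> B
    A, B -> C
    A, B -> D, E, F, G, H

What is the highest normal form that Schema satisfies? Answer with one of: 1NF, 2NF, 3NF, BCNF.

Candidate keys: {A, B}, {A, C}, {A, E, G}. Prime attributes: {A, B, C, E, G}.
C -> B breaks BCNF: {C}⁺ = {B, C}, so {C} is not a superkey.
Its right-hand attributes {B} are all prime, as are those of every other non-superkey FD — the relation is in 3NF.

3NF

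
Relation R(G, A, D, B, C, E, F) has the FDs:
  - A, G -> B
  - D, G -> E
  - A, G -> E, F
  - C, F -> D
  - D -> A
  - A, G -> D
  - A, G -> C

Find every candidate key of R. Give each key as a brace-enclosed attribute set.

{A, G}, {C, F, G}, {D, G}

{G} never appears on the right of any FD, so every key must include it.
{A, G} is a candidate key since {A, G}⁺ = {A, B, C, D, E, F, G} covers every attribute.
{D, G} is a candidate key since {D, G}⁺ = {A, B, C, D, E, F, G} covers every attribute.
{C, F, G} is a candidate key since {C, F, G}⁺ = {A, B, C, D, E, F, G} covers every attribute.
No proper subset of any of these is a key, and no other minimal superkey exists.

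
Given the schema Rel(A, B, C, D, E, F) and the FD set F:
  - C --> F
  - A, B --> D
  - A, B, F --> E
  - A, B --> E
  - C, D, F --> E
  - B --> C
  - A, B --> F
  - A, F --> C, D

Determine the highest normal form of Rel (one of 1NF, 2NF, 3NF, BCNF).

1NF

Candidate key: {A, B}. Prime attributes: {A, B}.
C --> F breaks BCNF: {C}⁺ = {C, F}, so {C} is not a superkey.
Because {F} is non-prime and the left side of C --> F is not a superkey, the relation is not in 3NF.
{B} is a proper subset of the key {A, B}, and {B}⁺ contains the non-prime attributes {C, F} — a partial dependency, so 2NF is violated.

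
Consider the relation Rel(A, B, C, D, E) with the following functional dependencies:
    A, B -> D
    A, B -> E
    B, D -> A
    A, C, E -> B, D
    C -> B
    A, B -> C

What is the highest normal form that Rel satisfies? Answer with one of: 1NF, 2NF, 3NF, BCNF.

Candidate keys: {A, B}, {A, C}, {B, D}, {C, D}. Prime attributes: {A, B, C, D}.
For C -> B we have {C}⁺ = {B, C}; {C} is not a superkey, so BCNF fails.
Its right-hand attributes {B} are all prime, as are those of every other non-superkey FD — the relation is in 3NF.

3NF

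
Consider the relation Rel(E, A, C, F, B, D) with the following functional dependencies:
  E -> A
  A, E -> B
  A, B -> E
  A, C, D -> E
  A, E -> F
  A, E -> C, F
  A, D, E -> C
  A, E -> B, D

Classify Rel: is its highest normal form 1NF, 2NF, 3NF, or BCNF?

BCNF

Candidate keys: {A, B}, {A, C, D}, {E}. Prime attributes: {A, B, C, D, E}.
Each dependency's left side is a superkey — BCNF holds.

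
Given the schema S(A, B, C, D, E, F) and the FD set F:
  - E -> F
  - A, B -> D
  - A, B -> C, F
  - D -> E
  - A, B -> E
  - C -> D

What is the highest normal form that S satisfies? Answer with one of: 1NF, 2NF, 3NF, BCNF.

Candidate key: {A, B}. Prime attributes: {A, B}.
For E -> F we have {E}⁺ = {E, F}; {E} is not a superkey, so BCNF fails.
Because {F} is non-prime and the left side of E -> F is not a superkey, the relation is not in 3NF.
Checking every proper subset of each key, none determines a non-prime attribute — 2NF is satisfied.

2NF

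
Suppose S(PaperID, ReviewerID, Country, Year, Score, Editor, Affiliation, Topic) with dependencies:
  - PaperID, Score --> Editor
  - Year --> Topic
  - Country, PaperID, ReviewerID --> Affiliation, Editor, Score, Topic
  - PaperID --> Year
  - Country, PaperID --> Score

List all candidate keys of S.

No FD produces {Country, PaperID, ReviewerID}, so they must be in every candidate key.
{Country, PaperID, ReviewerID}⁺ = {Affiliation, Country, Editor, PaperID, ReviewerID, Score, Topic, Year}, which is every attribute, so {Country, PaperID, ReviewerID} is a candidate key.
No smaller or unrelated set reaches every attribute, so there are no other keys.

{Country, PaperID, ReviewerID}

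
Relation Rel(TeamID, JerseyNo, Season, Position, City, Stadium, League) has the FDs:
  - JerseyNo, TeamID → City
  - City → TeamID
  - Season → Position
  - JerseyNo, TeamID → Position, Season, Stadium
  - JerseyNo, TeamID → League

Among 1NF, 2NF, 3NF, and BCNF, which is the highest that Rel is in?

2NF

Candidate keys: {City, JerseyNo}, {JerseyNo, TeamID}. Prime attributes: {City, JerseyNo, TeamID}.
For City → TeamID we have {City}⁺ = {City, TeamID}; {City} is not a superkey, so BCNF fails.
Season → Position determines the non-prime attribute {Position} from a non-superkey — 3NF is violated.
No non-prime attribute depends on a proper subset of any candidate key, so 2NF holds.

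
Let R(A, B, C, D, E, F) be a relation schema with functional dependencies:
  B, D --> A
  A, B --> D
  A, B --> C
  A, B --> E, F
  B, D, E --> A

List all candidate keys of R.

{A, B}, {B, D}

Attributes never on any right-hand side: {B} — every candidate key must contain it.
{A, B} is a candidate key since {A, B}⁺ = {A, B, C, D, E, F} covers every attribute.
{B, D} is a candidate key since {B, D}⁺ = {A, B, C, D, E, F} covers every attribute.
These are minimal and exhaustive — every other superkey contains one of them.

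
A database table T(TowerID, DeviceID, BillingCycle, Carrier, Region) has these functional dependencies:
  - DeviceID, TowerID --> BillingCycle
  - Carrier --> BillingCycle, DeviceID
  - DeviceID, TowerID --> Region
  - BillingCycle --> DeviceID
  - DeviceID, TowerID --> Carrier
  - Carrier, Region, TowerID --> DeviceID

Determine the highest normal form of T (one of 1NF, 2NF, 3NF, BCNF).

3NF

Candidate keys: {BillingCycle, TowerID}, {Carrier, TowerID}, {DeviceID, TowerID}. Prime attributes: {BillingCycle, Carrier, DeviceID, TowerID}.
For Carrier --> BillingCycle, DeviceID we have {Carrier}⁺ = {BillingCycle, Carrier, DeviceID}; {Carrier} is not a superkey, so BCNF fails.
But every attribute on its right side ({BillingCycle, DeviceID}) is prime, and the same holds for every other non-superkey FD, so 3NF still holds.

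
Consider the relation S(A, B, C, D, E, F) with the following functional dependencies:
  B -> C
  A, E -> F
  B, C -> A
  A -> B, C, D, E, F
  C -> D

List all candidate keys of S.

{A}, {B}

{A}⁺ = {A, B, C, D, E, F} — all of the relation — so {A} is a candidate key.
{B}⁺ = {A, B, C, D, E, F} — all of the relation — so {B} is a candidate key.
These are minimal and exhaustive — every other superkey contains one of them.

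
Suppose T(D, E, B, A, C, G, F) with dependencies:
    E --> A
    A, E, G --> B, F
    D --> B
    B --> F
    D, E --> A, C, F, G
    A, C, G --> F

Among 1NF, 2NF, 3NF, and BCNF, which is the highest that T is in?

1NF

Candidate key: {D, E}. Prime attributes: {D, E}.
E --> A breaks BCNF: {E}⁺ = {A, E}, so {E} is not a superkey.
Because {A} is non-prime and the left side of E --> A is not a superkey, the relation is not in 3NF.
{D} is a proper subset of the key {D, E}, and {D}⁺ contains the non-prime attributes {B, F} — a partial dependency, so 2NF is violated.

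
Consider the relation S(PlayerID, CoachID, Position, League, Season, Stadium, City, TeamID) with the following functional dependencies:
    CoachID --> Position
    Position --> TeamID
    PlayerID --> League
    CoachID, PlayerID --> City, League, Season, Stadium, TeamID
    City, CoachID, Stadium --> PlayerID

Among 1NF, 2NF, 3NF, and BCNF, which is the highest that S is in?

Candidate keys: {City, CoachID, Stadium}, {CoachID, PlayerID}. Prime attributes: {City, CoachID, PlayerID, Stadium}.
CoachID --> Position breaks BCNF: {CoachID}⁺ = {CoachID, Position, TeamID}, so {CoachID} is not a superkey.
Because {Position} is non-prime and the left side of CoachID --> Position is not a superkey, the relation is not in 3NF.
The proper key subset {CoachID} of {CoachID, PlayerID} determines non-prime {Position, TeamID}, so the relation is not even in 2NF.

1NF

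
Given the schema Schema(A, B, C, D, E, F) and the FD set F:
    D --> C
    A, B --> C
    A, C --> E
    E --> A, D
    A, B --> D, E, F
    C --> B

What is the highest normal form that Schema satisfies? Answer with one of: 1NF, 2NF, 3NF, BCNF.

Candidate keys: {A, B}, {A, C}, {A, D}, {E}. Prime attributes: {A, B, C, D, E}.
D --> C breaks BCNF: {D}⁺ = {B, C, D}, so {D} is not a superkey.
Since {C} ⊆ prime attributes and every other non-superkey FD also has a prime right side, the schema is in 3NF.

3NF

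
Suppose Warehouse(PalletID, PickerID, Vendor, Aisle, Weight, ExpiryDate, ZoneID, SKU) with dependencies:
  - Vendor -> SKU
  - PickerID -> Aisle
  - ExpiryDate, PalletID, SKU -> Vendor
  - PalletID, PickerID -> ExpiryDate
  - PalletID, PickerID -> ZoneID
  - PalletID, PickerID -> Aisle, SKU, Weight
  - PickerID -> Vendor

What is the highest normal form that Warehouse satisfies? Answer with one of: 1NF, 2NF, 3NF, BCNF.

1NF

Candidate key: {PalletID, PickerID}. Prime attributes: {PalletID, PickerID}.
For Vendor -> SKU we have {Vendor}⁺ = {SKU, Vendor}; {Vendor} is not a superkey, so BCNF fails.
Because {SKU} is non-prime and the left side of Vendor -> SKU is not a superkey, the relation is not in 3NF.
The proper key subset {PickerID} of {PalletID, PickerID} determines non-prime {Aisle, SKU, Vendor}, so the relation is not even in 2NF.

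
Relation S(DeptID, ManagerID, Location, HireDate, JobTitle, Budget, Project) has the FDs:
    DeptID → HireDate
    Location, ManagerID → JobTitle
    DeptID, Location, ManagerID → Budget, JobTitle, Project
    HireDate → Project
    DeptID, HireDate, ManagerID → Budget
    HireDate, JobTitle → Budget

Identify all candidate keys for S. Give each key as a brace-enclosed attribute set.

{DeptID, Location, ManagerID} never appear on the right of any FD, so every key must include all of them.
{DeptID, Location, ManagerID}⁺ = {Budget, DeptID, HireDate, JobTitle, Location, ManagerID, Project}, which is every attribute, so {DeptID, Location, ManagerID} is a candidate key.
No other minimal set has full closure, so this is the only candidate key.

{DeptID, Location, ManagerID}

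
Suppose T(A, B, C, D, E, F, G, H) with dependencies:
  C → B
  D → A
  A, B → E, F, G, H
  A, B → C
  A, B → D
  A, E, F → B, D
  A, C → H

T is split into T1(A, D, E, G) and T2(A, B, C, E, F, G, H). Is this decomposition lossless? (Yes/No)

No

T1 ∩ T2 = {A, E, G}; its closure under F is {A, E, G}.
The closure covers neither T1 nor T2 entirely; the join is not lossless.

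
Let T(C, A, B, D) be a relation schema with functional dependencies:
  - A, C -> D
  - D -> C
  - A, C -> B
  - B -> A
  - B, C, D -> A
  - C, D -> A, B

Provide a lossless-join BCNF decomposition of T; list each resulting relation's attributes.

{A, B}; {B, C, D}

Candidate keys of the original relation: {A, C}, {B, C}, {D}.
{A, B, C, D}: {B} determines {A, B} here but is not a superkey — split on B -> A, giving {A, B} and {B, C, D}.
{A, B} is in BCNF.
{B, C, D} is in BCNF.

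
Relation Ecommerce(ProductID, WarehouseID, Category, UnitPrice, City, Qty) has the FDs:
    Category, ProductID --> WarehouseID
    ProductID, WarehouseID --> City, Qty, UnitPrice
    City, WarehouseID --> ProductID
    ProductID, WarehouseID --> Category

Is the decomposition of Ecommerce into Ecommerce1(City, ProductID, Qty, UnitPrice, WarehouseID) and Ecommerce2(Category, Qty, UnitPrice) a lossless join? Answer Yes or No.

The shared attributes are {Qty, UnitPrice} and {Qty, UnitPrice}⁺ = {Qty, UnitPrice}.
Neither Ecommerce1 nor Ecommerce2 is contained in that closure, so the decomposition is lossy.

No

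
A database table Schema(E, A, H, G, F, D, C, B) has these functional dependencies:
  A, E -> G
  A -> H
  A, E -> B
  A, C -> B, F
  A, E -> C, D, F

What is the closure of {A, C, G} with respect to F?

Start with {A, C, G}.
A -> H applies; add {H} → now {A, C, G, H}.
A, C -> B, F applies; add {B, F} → now {A, B, C, F, G, H}.
No further FD applies.

{A, B, C, F, G, H}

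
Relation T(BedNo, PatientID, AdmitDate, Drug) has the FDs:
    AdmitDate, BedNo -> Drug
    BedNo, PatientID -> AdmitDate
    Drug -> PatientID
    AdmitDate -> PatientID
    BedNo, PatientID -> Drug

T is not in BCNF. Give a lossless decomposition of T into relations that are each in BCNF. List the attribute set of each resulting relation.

{AdmitDate, BedNo, Drug}; {Drug, PatientID}

Candidate keys of the original relation: {AdmitDate, BedNo}, {BedNo, Drug}, {BedNo, PatientID}.
In {AdmitDate, BedNo, Drug, PatientID}, {Drug} is not a superkey ({Drug}⁺ restricted to this set is {Drug, PatientID}), so split on Drug -> PatientID into {Drug, PatientID} and {AdmitDate, BedNo, Drug}.
{Drug, PatientID} is in BCNF.
{AdmitDate, BedNo, Drug} is in BCNF.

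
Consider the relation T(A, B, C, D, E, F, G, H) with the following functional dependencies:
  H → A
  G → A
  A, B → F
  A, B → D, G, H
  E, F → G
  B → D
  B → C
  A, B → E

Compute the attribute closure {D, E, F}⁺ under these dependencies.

{A, D, E, F, G}

Start with {D, E, F}.
E, F → G applies; add {G} → now {D, E, F, G}.
G → A applies; add {A} → now {A, D, E, F, G}.
No further FD applies.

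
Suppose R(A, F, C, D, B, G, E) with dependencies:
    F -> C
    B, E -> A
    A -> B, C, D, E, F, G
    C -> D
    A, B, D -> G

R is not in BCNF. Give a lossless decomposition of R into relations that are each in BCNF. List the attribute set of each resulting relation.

{A, B, E, F, G}; {C, D}; {C, F}

Candidate keys of the original relation: {A}, {B, E}.
{A, B, C, D, E, F, G}: {F} determines {C, D, F} here but is not a superkey — split on F -> C, D, giving {C, D, F} and {A, B, E, F, G}.
{C, D, F}: {C} determines {C, D} here but is not a superkey — split on C -> D, giving {C, D} and {C, F}.
{C, D} is in BCNF.
{C, F} is in BCNF.
{A, B, E, F, G} is in BCNF.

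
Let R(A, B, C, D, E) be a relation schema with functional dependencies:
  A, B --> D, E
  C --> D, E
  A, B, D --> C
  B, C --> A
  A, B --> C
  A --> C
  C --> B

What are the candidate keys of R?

{A}⁺ = {A, B, C, D, E}, which is every attribute, so {A} is a candidate key.
{C}⁺ = {A, B, C, D, E}, which is every attribute, so {C} is a candidate key.
Any other superkey properly contains one of these, so there are no further candidate keys.

{A}, {C}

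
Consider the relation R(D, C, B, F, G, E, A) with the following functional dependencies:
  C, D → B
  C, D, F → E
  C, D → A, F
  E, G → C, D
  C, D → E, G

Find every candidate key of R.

{C, D}, {E, G}

{C, D}⁺ = {A, B, C, D, E, F, G}, which is every attribute, so {C, D} is a candidate key.
{E, G}⁺ = {A, B, C, D, E, F, G}, which is every attribute, so {E, G} is a candidate key.
No proper subset of any of these is a key, and no other minimal superkey exists.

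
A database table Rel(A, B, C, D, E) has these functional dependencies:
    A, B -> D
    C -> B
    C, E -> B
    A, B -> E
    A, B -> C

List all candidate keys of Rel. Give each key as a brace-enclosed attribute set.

{A, B}, {A, C}

No FD produces {A}, so it must be in every candidate key.
{A, B}⁺ = {A, B, C, D, E} — all of the relation — so {A, B} is a candidate key.
{A, C}⁺ = {A, B, C, D, E} — all of the relation — so {A, C} is a candidate key.
These are minimal and exhaustive — every other superkey contains one of them.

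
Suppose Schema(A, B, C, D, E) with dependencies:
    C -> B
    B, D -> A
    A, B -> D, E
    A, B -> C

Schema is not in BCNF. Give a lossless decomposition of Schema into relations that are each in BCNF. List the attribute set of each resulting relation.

Candidate keys of the original relation: {A, B}, {A, C}, {B, D}, {C, D}.
Within {A, B, C, D, E}: {C}⁺ ∩ {A, B, C, D, E} = {B, C}, not the whole set, so C -> B violates BCNF; decompose into {B, C} and {A, C, D, E}.
{B, C}: every determinant is a superkey — BCNF.
{A, C, D, E}: every determinant is a superkey — BCNF.

{A, C, D, E}; {B, C}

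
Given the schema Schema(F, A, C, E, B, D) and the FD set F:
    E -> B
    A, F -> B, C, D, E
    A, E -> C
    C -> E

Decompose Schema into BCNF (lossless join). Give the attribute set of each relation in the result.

{A, C}; {A, D, E, F}; {B, E}; {C, E}

Candidate key of the original relation: {A, F}.
Within {A, B, C, D, E, F}: {E}⁺ ∩ {A, B, C, D, E, F} = {B, E}, not the whole set, so E -> B violates BCNF; decompose into {B, E} and {A, C, D, E, F}.
{B, E} has no BCNF violation.
Within {A, C, D, E, F}: {A, E}⁺ ∩ {A, C, D, E, F} = {A, C, E}, not the whole set, so A, E -> C violates BCNF; decompose into {A, C, E} and {A, D, E, F}.
Within {A, C, E}: {C}⁺ ∩ {A, C, E} = {C, E}, not the whole set, so C -> E violates BCNF; decompose into {C, E} and {A, C}.
{C, E} has no BCNF violation.
{A, C} has no BCNF violation.
{A, D, E, F} has no BCNF violation.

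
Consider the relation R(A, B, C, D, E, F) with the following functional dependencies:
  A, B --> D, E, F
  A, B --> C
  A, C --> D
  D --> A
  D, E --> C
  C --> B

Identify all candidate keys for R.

{A, B}, {A, C}, {B, D}, {C, D}, {D, E}

{A, B}⁺ = {A, B, C, D, E, F} — all of the relation — so {A, B} is a candidate key.
{A, C}⁺ = {A, B, C, D, E, F} — all of the relation — so {A, C} is a candidate key.
{B, D}⁺ = {A, B, C, D, E, F} — all of the relation — so {B, D} is a candidate key.
{C, D}⁺ = {A, B, C, D, E, F} — all of the relation — so {C, D} is a candidate key.
{D, E}⁺ = {A, B, C, D, E, F} — all of the relation — so {D, E} is a candidate key.
No proper subset of any of these is a key, and no other minimal superkey exists.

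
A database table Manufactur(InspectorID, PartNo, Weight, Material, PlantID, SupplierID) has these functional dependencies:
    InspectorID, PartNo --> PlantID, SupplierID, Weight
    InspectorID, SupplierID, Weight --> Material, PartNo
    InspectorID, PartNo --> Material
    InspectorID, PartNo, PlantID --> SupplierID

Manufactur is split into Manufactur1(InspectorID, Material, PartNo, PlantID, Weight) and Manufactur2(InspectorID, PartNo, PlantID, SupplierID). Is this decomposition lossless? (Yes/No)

Common attributes: {InspectorID, PartNo, PlantID}; their closure is {InspectorID, Material, PartNo, PlantID, SupplierID, Weight}.
Manufactur1 is contained in that closure, so Manufactur1 ∩ Manufactur2 --> Manufactur1 holds and the join is lossless.

Yes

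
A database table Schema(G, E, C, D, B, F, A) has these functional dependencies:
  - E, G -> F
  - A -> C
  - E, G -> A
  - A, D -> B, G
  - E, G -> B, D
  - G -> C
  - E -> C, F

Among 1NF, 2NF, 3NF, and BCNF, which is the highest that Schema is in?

1NF

Candidate keys: {A, D, E}, {E, G}. Prime attributes: {A, D, E, G}.
For A -> C we have {A}⁺ = {A, C}; {A} is not a superkey, so BCNF fails.
Because {C} is non-prime and the left side of A -> C is not a superkey, the relation is not in 3NF.
Since {E} ⊂ {E, G} and {E}⁺ ⊇ {C, F} with {C, F} non-prime, there is a partial dependency; 2NF fails.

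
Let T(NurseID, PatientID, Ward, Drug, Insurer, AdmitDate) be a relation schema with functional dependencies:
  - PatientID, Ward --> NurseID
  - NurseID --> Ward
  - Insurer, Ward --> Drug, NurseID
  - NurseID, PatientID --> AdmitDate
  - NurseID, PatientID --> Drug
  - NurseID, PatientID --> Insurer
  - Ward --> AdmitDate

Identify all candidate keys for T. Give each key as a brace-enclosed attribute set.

{NurseID, PatientID}, {PatientID, Ward}

No FD produces {PatientID}, so it must be in every candidate key.
{NurseID, PatientID}⁺ = {AdmitDate, Drug, Insurer, NurseID, PatientID, Ward}, which is every attribute, so {NurseID, PatientID} is a candidate key.
{PatientID, Ward}⁺ = {AdmitDate, Drug, Insurer, NurseID, PatientID, Ward}, which is every attribute, so {PatientID, Ward} is a candidate key.
Any other superkey properly contains one of these, so there are no further candidate keys.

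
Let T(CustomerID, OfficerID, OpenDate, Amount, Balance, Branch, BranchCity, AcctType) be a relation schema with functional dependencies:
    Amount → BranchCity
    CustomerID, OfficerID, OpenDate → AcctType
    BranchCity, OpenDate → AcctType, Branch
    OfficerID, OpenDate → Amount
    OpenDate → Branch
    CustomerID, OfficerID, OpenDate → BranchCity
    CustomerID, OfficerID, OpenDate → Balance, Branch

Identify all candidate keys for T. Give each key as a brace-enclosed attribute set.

No FD produces {CustomerID, OfficerID, OpenDate}, so they must be in every candidate key.
{CustomerID, OfficerID, OpenDate}⁺ = {AcctType, Amount, Balance, Branch, BranchCity, CustomerID, OfficerID, OpenDate} — all of the relation — so {CustomerID, OfficerID, OpenDate} is a candidate key.
No other minimal set has full closure, so this is the only candidate key.

{CustomerID, OfficerID, OpenDate}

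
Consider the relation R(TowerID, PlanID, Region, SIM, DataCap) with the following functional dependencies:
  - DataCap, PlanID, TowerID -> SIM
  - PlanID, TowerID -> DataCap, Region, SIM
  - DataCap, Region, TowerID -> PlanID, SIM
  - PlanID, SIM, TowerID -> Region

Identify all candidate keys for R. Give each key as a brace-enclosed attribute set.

{DataCap, Region, TowerID}, {PlanID, TowerID}

{TowerID} never appears on the right of any FD, so every key must include it.
Closure of {PlanID, TowerID} is {DataCap, PlanID, Region, SIM, TowerID}, the whole schema; {PlanID, TowerID} is a candidate key.
Closure of {DataCap, Region, TowerID} is {DataCap, PlanID, Region, SIM, TowerID}, the whole schema; {DataCap, Region, TowerID} is a candidate key.
These are minimal and exhaustive — every other superkey contains one of them.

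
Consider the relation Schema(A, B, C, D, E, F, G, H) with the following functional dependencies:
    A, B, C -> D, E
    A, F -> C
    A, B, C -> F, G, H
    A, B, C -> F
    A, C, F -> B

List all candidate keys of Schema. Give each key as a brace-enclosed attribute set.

{A, B, C}, {A, F}

{A} never appears on the right of any FD, so every key must include it.
Closure of {A, F} is {A, B, C, D, E, F, G, H}, the whole schema; {A, F} is a candidate key.
Closure of {A, B, C} is {A, B, C, D, E, F, G, H}, the whole schema; {A, B, C} is a candidate key.
These are minimal and exhaustive — every other superkey contains one of them.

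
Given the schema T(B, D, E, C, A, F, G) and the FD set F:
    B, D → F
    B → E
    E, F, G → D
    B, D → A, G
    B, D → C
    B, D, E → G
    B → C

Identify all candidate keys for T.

{B} never appears on the right of any FD, so every key must include it.
{B, D}⁺ = {A, B, C, D, E, F, G} — all of the relation — so {B, D} is a candidate key.
{B, F, G}⁺ = {A, B, C, D, E, F, G} — all of the relation — so {B, F, G} is a candidate key.
Any other superkey properly contains one of these, so there are no further candidate keys.

{B, D}, {B, F, G}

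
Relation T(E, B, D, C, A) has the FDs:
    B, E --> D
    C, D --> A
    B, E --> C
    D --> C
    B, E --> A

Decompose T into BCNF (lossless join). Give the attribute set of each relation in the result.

{A, C, D}; {B, D, E}

Candidate key of the original relation: {B, E}.
{A, B, C, D, E}: {C, D} determines {A, C, D} here but is not a superkey — split on C, D --> A, giving {A, C, D} and {B, C, D, E}.
{A, C, D} is in BCNF.
{B, C, D, E}: {D} determines {C, D} here but is not a superkey — split on D --> C, giving {C, D} and {B, D, E}.
{C, D} is in BCNF.
{B, D, E} is in BCNF.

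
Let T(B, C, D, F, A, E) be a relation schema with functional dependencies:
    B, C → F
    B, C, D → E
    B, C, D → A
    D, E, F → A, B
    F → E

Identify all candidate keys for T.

{B, C, D}, {C, D, F}

No FD produces {C, D}, so they must be in every candidate key.
Closure of {B, C, D} is {A, B, C, D, E, F}, the whole schema; {B, C, D} is a candidate key.
Closure of {C, D, F} is {A, B, C, D, E, F}, the whole schema; {C, D, F} is a candidate key.
No proper subset of any of these is a key, and no other minimal superkey exists.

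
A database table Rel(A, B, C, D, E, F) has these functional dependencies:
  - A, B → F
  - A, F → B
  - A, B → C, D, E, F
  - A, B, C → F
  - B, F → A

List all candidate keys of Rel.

{A, B}⁺ = {A, B, C, D, E, F} — all of the relation — so {A, B} is a candidate key.
{A, F}⁺ = {A, B, C, D, E, F} — all of the relation — so {A, F} is a candidate key.
{B, F}⁺ = {A, B, C, D, E, F} — all of the relation — so {B, F} is a candidate key.
No proper subset of any of these is a key, and no other minimal superkey exists.

{A, B}, {A, F}, {B, F}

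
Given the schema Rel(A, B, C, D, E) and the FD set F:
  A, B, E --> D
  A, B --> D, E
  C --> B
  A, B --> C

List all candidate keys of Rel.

{A, B}, {A, C}

Attributes never on any right-hand side: {A} — every candidate key must contain it.
{A, B}⁺ = {A, B, C, D, E} — all of the relation — so {A, B} is a candidate key.
{A, C}⁺ = {A, B, C, D, E} — all of the relation — so {A, C} is a candidate key.
Any other superkey properly contains one of these, so there are no further candidate keys.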